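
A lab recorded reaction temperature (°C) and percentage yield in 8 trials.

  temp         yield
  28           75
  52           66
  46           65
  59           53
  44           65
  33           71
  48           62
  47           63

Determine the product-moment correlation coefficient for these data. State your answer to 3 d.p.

n = 8, Σx = 357, Σy = 520, Σx² = 16623, Σy² = 34094, Σxy = 22789
nΣxy − ΣxΣy = 182312 − 185640 = -3328
nΣx² − (Σx)² = 132984 − 127449 = 5535; nΣy² − (Σy)² = 272752 − 270400 = 2352
r = -3328 / √(5535 × 2352) = -3328 / 3608.0909 ≈ -0.922

-0.922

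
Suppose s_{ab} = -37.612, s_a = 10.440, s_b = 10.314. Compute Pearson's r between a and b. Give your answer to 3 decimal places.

-0.349

r = Cov(a,b) / (s_a · s_b) = -37.612 / (10.440 × 10.314)
  = -37.612 / 107.6782 ≈ -0.349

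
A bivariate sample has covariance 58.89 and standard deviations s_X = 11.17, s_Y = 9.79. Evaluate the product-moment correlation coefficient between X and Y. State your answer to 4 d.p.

r = Cov(X,Y) / (s_X · s_Y) = 58.89 / (11.17 × 9.79)
  = 58.89 / 109.3543 ≈ 0.5385

0.5385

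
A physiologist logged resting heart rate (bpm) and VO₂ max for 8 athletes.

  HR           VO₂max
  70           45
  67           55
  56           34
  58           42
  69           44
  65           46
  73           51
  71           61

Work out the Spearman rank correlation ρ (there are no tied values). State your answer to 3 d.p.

0.690

Rank HR: 6, 4, 1, 2, 5, 3, 8, 7
Rank VO₂max: 4, 7, 1, 2, 3, 5, 6, 8
d = rank(HR) − rank(VO₂max): 2, -3, 0, 0, 2, -2, 2, -1; Σd² = 26
ρ = 1 − 6Σd² / [n(n²−1)] = 1 − 6×26 / (8×63) = 1 − 156/504 ≈ 0.690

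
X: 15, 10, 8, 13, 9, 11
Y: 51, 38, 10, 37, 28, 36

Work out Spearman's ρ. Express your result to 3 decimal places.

Rank X: 6, 3, 1, 5, 2, 4
Rank Y: 6, 5, 1, 4, 2, 3
d = rank(X) − rank(Y): 0, -2, 0, 1, 0, 1; Σd² = 6
ρ = 1 − 6Σd² / [n(n²−1)] = 1 − 6×6 / (6×35) = 1 − 36/210 ≈ 0.829

0.829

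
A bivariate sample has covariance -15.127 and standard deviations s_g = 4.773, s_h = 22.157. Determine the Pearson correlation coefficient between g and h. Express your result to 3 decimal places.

r = Cov(g,h) / (s_g · s_h) = -15.127 / (4.773 × 22.157)
  = -15.127 / 105.7554 ≈ -0.143

-0.143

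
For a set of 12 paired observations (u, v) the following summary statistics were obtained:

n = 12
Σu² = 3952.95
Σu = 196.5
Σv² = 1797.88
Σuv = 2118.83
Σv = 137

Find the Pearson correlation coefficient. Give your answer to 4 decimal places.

r = (nΣuv − ΣuΣv) / √[(nΣu² − (Σu)²)(nΣv² − (Σv)²)]
Numerator: 12×2118.83 − 196.5×137 = -1494.54
Denominator: √[(47435.4 − 38612.25)(21574.56 − 18769)] = √[8823.15 × 2805.56] = 4975.3268
r = -1494.54 / 4975.3268 ≈ -0.3004

-0.3004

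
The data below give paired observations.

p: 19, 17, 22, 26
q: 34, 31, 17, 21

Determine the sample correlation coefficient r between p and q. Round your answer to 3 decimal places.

n = 4, Σp = 84, Σq = 103, Σp² = 1810, Σq² = 2847, Σpq = 2093
nΣpq − ΣpΣq = 8372 − 8652 = -280
nΣp² − (Σp)² = 7240 − 7056 = 184; nΣq² − (Σq)² = 11388 − 10609 = 779
r = -280 / √(184 × 779) = -280 / 378.5974 ≈ -0.740

-0.740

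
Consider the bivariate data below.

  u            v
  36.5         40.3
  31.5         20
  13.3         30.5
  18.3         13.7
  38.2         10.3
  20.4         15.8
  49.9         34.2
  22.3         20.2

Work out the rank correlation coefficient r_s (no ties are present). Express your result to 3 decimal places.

Rank u: 6, 5, 1, 2, 7, 3, 8, 4
Rank v: 8, 4, 6, 2, 1, 3, 7, 5
d = rank(u) − rank(v): -2, 1, -5, 0, 6, 0, 1, -1; Σd² = 68
ρ = 1 − 6Σd² / [n(n²−1)] = 1 − 6×68 / (8×63) = 1 − 408/504 ≈ 0.190

0.190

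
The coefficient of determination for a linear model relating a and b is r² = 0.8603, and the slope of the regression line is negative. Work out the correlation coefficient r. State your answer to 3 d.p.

-0.928

|r| = √0.8603 = 0.928
The association is negative, so r = −0.928.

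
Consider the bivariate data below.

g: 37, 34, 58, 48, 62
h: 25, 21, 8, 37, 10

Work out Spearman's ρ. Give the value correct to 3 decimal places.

-0.500

Rank g: 2, 1, 4, 3, 5
Rank h: 4, 3, 1, 5, 2
d = rank(g) − rank(h): -2, -2, 3, -2, 3; Σd² = 30
ρ = 1 − 6Σd² / [n(n²−1)] = 1 − 6×30 / (5×24) = 1 − 180/120 ≈ -0.500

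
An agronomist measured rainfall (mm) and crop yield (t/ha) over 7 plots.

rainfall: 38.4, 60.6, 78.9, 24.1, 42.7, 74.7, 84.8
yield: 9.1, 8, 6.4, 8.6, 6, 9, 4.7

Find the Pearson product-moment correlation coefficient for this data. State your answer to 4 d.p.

n = 7, Σx = 404.2, Σy = 51.8, Σx² = 26547.36, Σy² = 400.82, Σxy = 2873.52
nΣxy − ΣxΣy = 20114.64 − 20937.56 = -822.92
nΣx² − (Σx)² = 185831.52 − 163377.64 = 22453.88; nΣy² − (Σy)² = 2805.74 − 2683.24 = 122.5
r = -822.92 / √(22453.88 × 122.5) = -822.92 / 1658.4934 ≈ -0.4962

-0.4962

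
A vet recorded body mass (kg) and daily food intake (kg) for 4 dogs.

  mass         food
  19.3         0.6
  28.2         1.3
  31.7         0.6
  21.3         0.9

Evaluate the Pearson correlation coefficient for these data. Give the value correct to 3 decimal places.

n = 4, Σx = 100.5, Σy = 3.4, Σx² = 2626.31, Σy² = 3.22, Σxy = 86.43
nΣxy − ΣxΣy = 345.72 − 341.7 = 4.02
nΣx² − (Σx)² = 10505.24 − 10100.25 = 404.99; nΣy² − (Σy)² = 12.88 − 11.56 = 1.32
r = 4.02 / √(404.99 × 1.32) = 4.02 / 23.1211 ≈ 0.174

0.174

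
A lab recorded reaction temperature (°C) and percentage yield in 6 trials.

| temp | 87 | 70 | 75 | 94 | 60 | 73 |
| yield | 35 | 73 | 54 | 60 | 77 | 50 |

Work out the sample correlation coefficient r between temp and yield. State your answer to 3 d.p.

n = 6, Σx = 459, Σy = 349, Σx² = 35859, Σy² = 21499, Σxy = 26115
nΣxy − ΣxΣy = 156690 − 160191 = -3501
nΣx² − (Σx)² = 215154 − 210681 = 4473; nΣy² − (Σy)² = 128994 − 121801 = 7193
r = -3501 / √(4473 × 7193) = -3501 / 5672.2384 ≈ -0.617

-0.617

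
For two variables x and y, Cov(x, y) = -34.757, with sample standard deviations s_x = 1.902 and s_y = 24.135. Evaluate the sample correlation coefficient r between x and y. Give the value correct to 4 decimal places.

r = Cov(x,y) / (s_x · s_y) = -34.757 / (1.902 × 24.135)
  = -34.757 / 45.9048 ≈ -0.7572

-0.7572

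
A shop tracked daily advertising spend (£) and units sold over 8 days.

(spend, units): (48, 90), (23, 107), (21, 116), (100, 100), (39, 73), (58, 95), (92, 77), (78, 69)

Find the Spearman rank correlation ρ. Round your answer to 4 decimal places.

-0.4286

Rank spend: 4, 2, 1, 8, 3, 5, 7, 6
Rank units: 4, 7, 8, 6, 2, 5, 3, 1
d = rank(spend) − rank(units): 0, -5, -7, 2, 1, 0, 4, 5; Σd² = 120
ρ = 1 − 6Σd² / [n(n²−1)] = 1 − 6×120 / (8×63) = 1 − 720/504 ≈ -0.4286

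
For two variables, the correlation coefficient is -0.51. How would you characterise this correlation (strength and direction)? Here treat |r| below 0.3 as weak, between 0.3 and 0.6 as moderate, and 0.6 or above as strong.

moderate negative

r = -0.51 < 0 so the relationship is negative.
|r| = 0.51, which falls in the moderate range.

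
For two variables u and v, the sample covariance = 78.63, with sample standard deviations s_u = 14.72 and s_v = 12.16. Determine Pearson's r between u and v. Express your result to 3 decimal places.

0.439

r = Cov(u,v) / (s_u · s_v) = 78.63 / (14.72 × 12.16)
  = 78.63 / 178.9952 ≈ 0.439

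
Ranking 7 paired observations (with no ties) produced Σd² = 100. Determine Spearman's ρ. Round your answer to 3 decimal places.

-0.786

ρ = 1 − 6Σd² / [n(n²−1)] = 1 − 6×100 / (7×48)
  = 1 − 600/336 = 1 − 1.7857 ≈ -0.786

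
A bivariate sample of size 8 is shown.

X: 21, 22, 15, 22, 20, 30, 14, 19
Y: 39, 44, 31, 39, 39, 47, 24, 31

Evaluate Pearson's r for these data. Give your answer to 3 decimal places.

n = 8, ΣX = 163, ΣY = 294, ΣX² = 3491, ΣY² = 11206, ΣXY = 6225
nΣXY − ΣXΣY = 49800 − 47922 = 1878
nΣX² − (ΣX)² = 27928 − 26569 = 1359; nΣY² − (ΣY)² = 89648 − 86436 = 3212
r = 1878 / √(1359 × 3212) = 1878 / 2089.2841 ≈ 0.899

0.899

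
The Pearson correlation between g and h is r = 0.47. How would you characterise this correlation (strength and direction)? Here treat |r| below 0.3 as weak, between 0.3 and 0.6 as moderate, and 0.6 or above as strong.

r = 0.47 > 0 so the relationship is positive.
|r| = 0.47, which falls in the moderate range.

moderate positive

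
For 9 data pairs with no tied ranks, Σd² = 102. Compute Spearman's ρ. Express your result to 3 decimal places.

ρ = 1 − 6Σd² / [n(n²−1)] = 1 − 6×102 / (9×80)
  = 1 − 612/720 = 1 − 0.8500 ≈ 0.150

0.150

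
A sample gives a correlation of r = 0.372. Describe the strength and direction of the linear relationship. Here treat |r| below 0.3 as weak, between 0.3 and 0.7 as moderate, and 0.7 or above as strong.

r = 0.372 > 0 so the relationship is positive.
|r| = 0.372, which falls in the moderate range.

moderate positive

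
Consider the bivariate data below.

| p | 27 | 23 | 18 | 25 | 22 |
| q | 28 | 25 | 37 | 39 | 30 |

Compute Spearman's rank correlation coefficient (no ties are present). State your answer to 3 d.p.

-0.200

Rank p: 5, 3, 1, 4, 2
Rank q: 2, 1, 4, 5, 3
d = rank(p) − rank(q): 3, 2, -3, -1, -1; Σd² = 24
ρ = 1 − 6Σd² / [n(n²−1)] = 1 − 6×24 / (5×24) = 1 − 144/120 ≈ -0.200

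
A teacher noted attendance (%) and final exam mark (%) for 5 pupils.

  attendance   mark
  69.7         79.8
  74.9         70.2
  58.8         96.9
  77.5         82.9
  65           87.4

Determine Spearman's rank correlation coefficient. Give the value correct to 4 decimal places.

Rank attendance: 3, 4, 1, 5, 2
Rank mark: 2, 1, 5, 3, 4
d = rank(attendance) − rank(mark): 1, 3, -4, 2, -2; Σd² = 34
ρ = 1 − 6Σd² / [n(n²−1)] = 1 − 6×34 / (5×24) = 1 − 204/120 ≈ -0.7000

-0.7000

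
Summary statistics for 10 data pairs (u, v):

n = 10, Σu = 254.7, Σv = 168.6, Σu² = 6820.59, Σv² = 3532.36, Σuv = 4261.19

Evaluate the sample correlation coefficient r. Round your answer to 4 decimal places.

r = (nΣuv − ΣuΣv) / √[(nΣu² − (Σu)²)(nΣv² − (Σv)²)]
Numerator: 10×4261.19 − 254.7×168.6 = -330.52
Denominator: √[(68205.9 − 64872.09)(35323.6 − 28425.96)] = √[3333.81 × 6897.64] = 4795.3541
r = -330.52 / 4795.3541 ≈ -0.0689

-0.0689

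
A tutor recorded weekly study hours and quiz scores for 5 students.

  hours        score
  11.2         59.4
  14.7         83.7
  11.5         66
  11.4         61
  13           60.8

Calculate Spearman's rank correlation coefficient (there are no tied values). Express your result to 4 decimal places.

Rank hours: 1, 5, 3, 2, 4
Rank score: 1, 5, 4, 3, 2
d = rank(hours) − rank(score): 0, 0, -1, -1, 2; Σd² = 6
ρ = 1 − 6Σd² / [n(n²−1)] = 1 − 6×6 / (5×24) = 1 − 36/120 ≈ 0.7000

0.7000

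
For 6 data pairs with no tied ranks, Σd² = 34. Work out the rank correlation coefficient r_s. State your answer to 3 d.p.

ρ = 1 − 6Σd² / [n(n²−1)] = 1 − 6×34 / (6×35)
  = 1 − 204/210 = 1 − 0.9714 ≈ 0.029

0.029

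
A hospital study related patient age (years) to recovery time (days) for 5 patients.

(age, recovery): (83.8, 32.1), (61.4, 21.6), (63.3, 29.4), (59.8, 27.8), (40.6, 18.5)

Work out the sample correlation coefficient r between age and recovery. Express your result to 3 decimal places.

0.856

n = 5, Σx = 308.9, Σy = 129.4, Σx² = 20023.69, Σy² = 3476.42, Σxy = 8290.78
nΣxy − ΣxΣy = 41453.9 − 39971.66 = 1482.24
nΣx² − (Σx)² = 100118.45 − 95419.21 = 4699.24; nΣy² − (Σy)² = 17382.1 − 16744.36 = 637.74
r = 1482.24 / √(4699.24 × 637.74) = 1482.24 / 1731.1538 ≈ 0.856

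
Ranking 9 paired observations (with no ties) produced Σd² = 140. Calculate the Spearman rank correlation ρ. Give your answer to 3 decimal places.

-0.167

ρ = 1 − 6Σd² / [n(n²−1)] = 1 − 6×140 / (9×80)
  = 1 − 840/720 = 1 − 1.1667 ≈ -0.167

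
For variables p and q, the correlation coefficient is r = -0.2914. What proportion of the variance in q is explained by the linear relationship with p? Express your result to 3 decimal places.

r² = (-0.2914)² = 0.085

0.085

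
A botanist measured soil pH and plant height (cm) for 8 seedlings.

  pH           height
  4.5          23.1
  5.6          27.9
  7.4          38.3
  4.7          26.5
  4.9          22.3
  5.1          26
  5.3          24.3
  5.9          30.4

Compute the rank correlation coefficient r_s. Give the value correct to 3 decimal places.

0.786

Rank pH: 1, 6, 8, 2, 3, 4, 5, 7
Rank height: 2, 6, 8, 5, 1, 4, 3, 7
d = rank(pH) − rank(height): -1, 0, 0, -3, 2, 0, 2, 0; Σd² = 18
ρ = 1 − 6Σd² / [n(n²−1)] = 1 − 6×18 / (8×63) = 1 − 108/504 ≈ 0.786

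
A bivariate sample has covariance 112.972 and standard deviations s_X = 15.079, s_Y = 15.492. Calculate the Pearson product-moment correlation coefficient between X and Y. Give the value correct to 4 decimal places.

0.4836

r = Cov(X,Y) / (s_X · s_Y) = 112.972 / (15.079 × 15.492)
  = 112.972 / 233.6039 ≈ 0.4836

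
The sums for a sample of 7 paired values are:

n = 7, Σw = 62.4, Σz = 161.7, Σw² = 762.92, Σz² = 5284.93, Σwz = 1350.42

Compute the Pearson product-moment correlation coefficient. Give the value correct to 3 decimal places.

r = (nΣwz − ΣwΣz) / √[(nΣw² − (Σw)²)(nΣz² − (Σz)²)]
Numerator: 7×1350.42 − 62.4×161.7 = -637.14
Denominator: √[(5340.44 − 3893.76)(36994.51 − 26146.89)] = √[1446.68 × 10847.62] = 3961.4435
r = -637.14 / 3961.4435 ≈ -0.161

-0.161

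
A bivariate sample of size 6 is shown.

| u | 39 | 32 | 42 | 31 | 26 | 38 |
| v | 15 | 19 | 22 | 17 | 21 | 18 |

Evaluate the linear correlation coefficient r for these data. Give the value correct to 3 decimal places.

-0.112

n = 6, Σu = 208, Σv = 112, Σu² = 7390, Σv² = 2124, Σuv = 3874
nΣuv − ΣuΣv = 23244 − 23296 = -52
nΣu² − (Σu)² = 44340 − 43264 = 1076; nΣv² − (Σv)² = 12744 − 12544 = 200
r = -52 / √(1076 × 200) = -52 / 463.8965 ≈ -0.112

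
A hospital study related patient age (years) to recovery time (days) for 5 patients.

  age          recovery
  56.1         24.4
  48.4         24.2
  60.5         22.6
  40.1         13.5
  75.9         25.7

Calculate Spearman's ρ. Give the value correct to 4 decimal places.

0.7000

Rank age: 3, 2, 4, 1, 5
Rank recovery: 4, 3, 2, 1, 5
d = rank(age) − rank(recovery): -1, -1, 2, 0, 0; Σd² = 6
ρ = 1 − 6Σd² / [n(n²−1)] = 1 − 6×6 / (5×24) = 1 − 36/120 ≈ 0.7000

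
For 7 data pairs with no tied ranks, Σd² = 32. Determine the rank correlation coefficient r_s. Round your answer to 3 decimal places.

ρ = 1 − 6Σd² / [n(n²−1)] = 1 − 6×32 / (7×48)
  = 1 − 192/336 = 1 − 0.5714 ≈ 0.429

0.429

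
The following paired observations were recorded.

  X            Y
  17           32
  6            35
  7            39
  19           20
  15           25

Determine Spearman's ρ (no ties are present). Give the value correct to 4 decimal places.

Rank X: 4, 1, 2, 5, 3
Rank Y: 3, 4, 5, 1, 2
d = rank(X) − rank(Y): 1, -3, -3, 4, 1; Σd² = 36
ρ = 1 − 6Σd² / [n(n²−1)] = 1 − 6×36 / (5×24) = 1 − 216/120 ≈ -0.8000

-0.8000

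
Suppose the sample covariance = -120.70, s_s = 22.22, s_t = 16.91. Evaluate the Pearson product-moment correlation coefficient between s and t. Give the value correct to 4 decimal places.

-0.3212

r = Cov(s,t) / (s_s · s_t) = -120.70 / (22.22 × 16.91)
  = -120.70 / 375.7402 ≈ -0.3212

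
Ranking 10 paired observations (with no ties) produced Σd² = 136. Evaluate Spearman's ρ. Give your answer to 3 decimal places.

0.176

ρ = 1 − 6Σd² / [n(n²−1)] = 1 − 6×136 / (10×99)
  = 1 − 816/990 = 1 − 0.8242 ≈ 0.176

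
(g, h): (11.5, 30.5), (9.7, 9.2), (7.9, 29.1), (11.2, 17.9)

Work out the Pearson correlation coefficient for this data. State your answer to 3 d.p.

-0.063

n = 4, Σg = 40.3, Σh = 86.7, Σg² = 414.19, Σh² = 2182.11, Σgh = 870.36
nΣgh − ΣgΣh = 3481.44 − 3494.01 = -12.57
nΣg² − (Σg)² = 1656.76 − 1624.09 = 32.67; nΣh² − (Σh)² = 8728.44 − 7516.89 = 1211.55
r = -12.57 / √(32.67 × 1211.55) = -12.57 / 198.9506 ≈ -0.063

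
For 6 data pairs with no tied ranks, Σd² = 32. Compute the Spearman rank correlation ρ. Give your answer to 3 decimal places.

0.086

ρ = 1 − 6Σd² / [n(n²−1)] = 1 − 6×32 / (6×35)
  = 1 − 192/210 = 1 − 0.9143 ≈ 0.086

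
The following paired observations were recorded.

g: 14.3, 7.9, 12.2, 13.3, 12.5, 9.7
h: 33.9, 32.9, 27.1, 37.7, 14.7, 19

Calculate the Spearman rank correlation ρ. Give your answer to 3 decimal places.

Rank g: 6, 1, 3, 5, 4, 2
Rank h: 5, 4, 3, 6, 1, 2
d = rank(g) − rank(h): 1, -3, 0, -1, 3, 0; Σd² = 20
ρ = 1 − 6Σd² / [n(n²−1)] = 1 − 6×20 / (6×35) = 1 − 120/210 ≈ 0.429

0.429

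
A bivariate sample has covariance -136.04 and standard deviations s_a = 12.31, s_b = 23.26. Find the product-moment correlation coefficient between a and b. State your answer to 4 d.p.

-0.4751

r = Cov(a,b) / (s_a · s_b) = -136.04 / (12.31 × 23.26)
  = -136.04 / 286.3306 ≈ -0.4751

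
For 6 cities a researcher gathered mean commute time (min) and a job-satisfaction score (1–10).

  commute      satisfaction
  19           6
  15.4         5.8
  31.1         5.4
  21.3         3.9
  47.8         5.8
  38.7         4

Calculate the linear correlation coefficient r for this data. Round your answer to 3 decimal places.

-0.102

n = 6, Σx = 173.3, Σy = 30.9, Σx² = 5801.59, Σy² = 163.65, Σxy = 886.37
nΣxy − ΣxΣy = 5318.22 − 5354.97 = -36.75
nΣx² − (Σx)² = 34809.54 − 30032.89 = 4776.65; nΣy² − (Σy)² = 981.9 − 954.81 = 27.09
r = -36.75 / √(4776.65 × 27.09) = -36.75 / 359.7213 ≈ -0.102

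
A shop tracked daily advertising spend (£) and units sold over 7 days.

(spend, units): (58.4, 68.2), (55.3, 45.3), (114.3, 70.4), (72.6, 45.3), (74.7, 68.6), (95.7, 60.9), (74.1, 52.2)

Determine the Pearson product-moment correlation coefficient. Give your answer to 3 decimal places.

n = 7, Σx = 545.1, Σy = 410.9, Σx² = 45033.29, Σy² = 24851.19, Σxy = 32644.04
nΣxy − ΣxΣy = 228508.28 − 223981.59 = 4526.69
nΣx² − (Σx)² = 315233.03 − 297134.01 = 18099.02; nΣy² − (Σy)² = 173958.33 − 168838.81 = 5119.52
r = 4526.69 / √(18099.02 × 5119.52) = 4526.69 / 9625.9179 ≈ 0.470

0.470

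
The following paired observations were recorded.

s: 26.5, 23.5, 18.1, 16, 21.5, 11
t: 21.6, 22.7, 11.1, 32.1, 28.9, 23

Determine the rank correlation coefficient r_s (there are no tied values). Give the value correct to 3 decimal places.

Rank s: 6, 5, 3, 2, 4, 1
Rank t: 2, 3, 1, 6, 5, 4
d = rank(s) − rank(t): 4, 2, 2, -4, -1, -3; Σd² = 50
ρ = 1 − 6Σd² / [n(n²−1)] = 1 − 6×50 / (6×35) = 1 − 300/210 ≈ -0.429

-0.429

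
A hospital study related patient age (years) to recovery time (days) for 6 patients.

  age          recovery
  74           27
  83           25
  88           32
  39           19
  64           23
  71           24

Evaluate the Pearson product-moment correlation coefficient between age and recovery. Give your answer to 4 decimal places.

0.8795

n = 6, Σx = 419, Σy = 150, Σx² = 30767, Σy² = 3844, Σxy = 10806
nΣxy − ΣxΣy = 64836 − 62850 = 1986
nΣx² − (Σx)² = 184602 − 175561 = 9041; nΣy² − (Σy)² = 23064 − 22500 = 564
r = 1986 / √(9041 × 564) = 1986 / 2258.1240 ≈ 0.8795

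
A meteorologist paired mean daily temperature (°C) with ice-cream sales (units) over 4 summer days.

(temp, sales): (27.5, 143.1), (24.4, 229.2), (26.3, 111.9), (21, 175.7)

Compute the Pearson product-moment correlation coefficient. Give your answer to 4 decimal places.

n = 4, Σx = 99.2, Σy = 659.9, Σx² = 2484.3, Σy² = 116402.35, Σxy = 16160.4
nΣxy − ΣxΣy = 64641.6 − 65462.08 = -820.48
nΣx² − (Σx)² = 9937.2 − 9840.64 = 96.56; nΣy² − (Σy)² = 465609.4 − 435468.01 = 30141.39
r = -820.48 / √(96.56 × 30141.39) = -820.48 / 1706.0049 ≈ -0.4809

-0.4809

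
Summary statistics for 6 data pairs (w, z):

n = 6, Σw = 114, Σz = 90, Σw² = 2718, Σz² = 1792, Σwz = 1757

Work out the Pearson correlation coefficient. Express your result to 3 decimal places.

r = (nΣwz − ΣwΣz) / √[(nΣw² − (Σw)²)(nΣz² − (Σz)²)]
Numerator: 6×1757 − 114×90 = 282
Denominator: √[(16308 − 12996)(10752 − 8100)] = √[3312 × 2652] = 2963.6842
r = 282 / 2963.6842 ≈ 0.095

0.095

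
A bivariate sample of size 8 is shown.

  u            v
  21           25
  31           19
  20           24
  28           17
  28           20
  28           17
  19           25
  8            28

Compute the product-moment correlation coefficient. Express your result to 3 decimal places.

n = 8, Σu = 183, Σv = 175, Σu² = 4579, Σv² = 3949, Σuv = 3805
nΣuv − ΣuΣv = 30440 − 32025 = -1585
nΣu² − (Σu)² = 36632 − 33489 = 3143; nΣv² − (Σv)² = 31592 − 30625 = 967
r = -1585 / √(3143 × 967) = -1585 / 1743.3534 ≈ -0.909

-0.909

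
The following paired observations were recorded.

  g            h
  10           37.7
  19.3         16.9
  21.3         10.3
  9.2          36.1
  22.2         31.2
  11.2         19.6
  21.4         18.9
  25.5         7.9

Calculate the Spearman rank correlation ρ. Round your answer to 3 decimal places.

-0.667

Rank g: 2, 4, 5, 1, 7, 3, 6, 8
Rank h: 8, 3, 2, 7, 6, 5, 4, 1
d = rank(g) − rank(h): -6, 1, 3, -6, 1, -2, 2, 7; Σd² = 140
ρ = 1 − 6Σd² / [n(n²−1)] = 1 − 6×140 / (8×63) = 1 − 840/504 ≈ -0.667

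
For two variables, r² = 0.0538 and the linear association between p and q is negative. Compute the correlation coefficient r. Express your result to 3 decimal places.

-0.232

|r| = √0.0538 = 0.232
The association is negative, so r = −0.232.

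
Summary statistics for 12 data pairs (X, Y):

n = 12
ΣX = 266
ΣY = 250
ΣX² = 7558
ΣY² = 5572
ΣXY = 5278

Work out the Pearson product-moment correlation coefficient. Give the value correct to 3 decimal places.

r = (nΣXY − ΣXΣY) / √[(nΣX² − (ΣX)²)(nΣY² − (ΣY)²)]
Numerator: 12×5278 − 266×250 = -3164
Denominator: √[(90696 − 70756)(66864 − 62500)] = √[19940 × 4364] = 9328.3525
r = -3164 / 9328.3525 ≈ -0.339

-0.339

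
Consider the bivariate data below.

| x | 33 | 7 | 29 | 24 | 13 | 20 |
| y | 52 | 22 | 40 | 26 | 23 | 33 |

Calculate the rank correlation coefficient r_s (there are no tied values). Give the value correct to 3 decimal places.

0.943

Rank x: 6, 1, 5, 4, 2, 3
Rank y: 6, 1, 5, 3, 2, 4
d = rank(x) − rank(y): 0, 0, 0, 1, 0, -1; Σd² = 2
ρ = 1 − 6Σd² / [n(n²−1)] = 1 − 6×2 / (6×35) = 1 − 12/210 ≈ 0.943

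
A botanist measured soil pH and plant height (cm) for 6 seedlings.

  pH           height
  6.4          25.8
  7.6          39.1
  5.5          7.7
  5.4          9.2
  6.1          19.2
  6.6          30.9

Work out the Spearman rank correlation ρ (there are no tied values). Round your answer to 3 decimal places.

Rank pH: 4, 6, 2, 1, 3, 5
Rank height: 4, 6, 1, 2, 3, 5
d = rank(pH) − rank(height): 0, 0, 1, -1, 0, 0; Σd² = 2
ρ = 1 − 6Σd² / [n(n²−1)] = 1 − 6×2 / (6×35) = 1 − 12/210 ≈ 0.943

0.943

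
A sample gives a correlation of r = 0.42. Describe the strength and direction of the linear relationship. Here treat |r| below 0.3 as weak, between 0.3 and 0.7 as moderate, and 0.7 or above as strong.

r = 0.42 > 0 so the relationship is positive.
|r| = 0.42, which falls in the moderate range.

moderate positive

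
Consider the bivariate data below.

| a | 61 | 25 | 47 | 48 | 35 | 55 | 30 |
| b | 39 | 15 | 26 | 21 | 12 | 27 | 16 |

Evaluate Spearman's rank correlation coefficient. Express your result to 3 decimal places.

Rank a: 7, 1, 4, 5, 3, 6, 2
Rank b: 7, 2, 5, 4, 1, 6, 3
d = rank(a) − rank(b): 0, -1, -1, 1, 2, 0, -1; Σd² = 8
ρ = 1 − 6Σd² / [n(n²−1)] = 1 − 6×8 / (7×48) = 1 − 48/336 ≈ 0.857

0.857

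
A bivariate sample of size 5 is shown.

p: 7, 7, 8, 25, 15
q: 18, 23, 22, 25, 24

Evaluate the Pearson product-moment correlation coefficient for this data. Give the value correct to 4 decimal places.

0.7025

n = 5, Σp = 62, Σq = 112, Σp² = 1012, Σq² = 2538, Σpq = 1448
nΣpq − ΣpΣq = 7240 − 6944 = 296
nΣp² − (Σp)² = 5060 − 3844 = 1216; nΣq² − (Σq)² = 12690 − 12544 = 146
r = 296 / √(1216 × 146) = 296 / 421.3502 ≈ 0.7025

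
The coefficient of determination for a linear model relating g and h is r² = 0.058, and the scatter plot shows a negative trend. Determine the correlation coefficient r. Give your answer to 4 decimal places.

-0.2408

|r| = √0.058 = 0.2408
The association is negative, so r = −0.2408.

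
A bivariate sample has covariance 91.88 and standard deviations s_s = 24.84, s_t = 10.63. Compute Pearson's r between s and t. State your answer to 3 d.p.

r = Cov(s,t) / (s_s · s_t) = 91.88 / (24.84 × 10.63)
  = 91.88 / 264.0492 ≈ 0.348

0.348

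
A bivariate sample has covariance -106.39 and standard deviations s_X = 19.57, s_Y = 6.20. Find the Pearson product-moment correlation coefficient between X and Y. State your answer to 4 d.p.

-0.8768

r = Cov(X,Y) / (s_X · s_Y) = -106.39 / (19.57 × 6.20)
  = -106.39 / 121.3340 ≈ -0.8768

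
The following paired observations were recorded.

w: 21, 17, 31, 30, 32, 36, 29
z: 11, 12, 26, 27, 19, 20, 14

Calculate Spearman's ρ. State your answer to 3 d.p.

Rank w: 2, 1, 5, 4, 6, 7, 3
Rank z: 1, 2, 6, 7, 4, 5, 3
d = rank(w) − rank(z): 1, -1, -1, -3, 2, 2, 0; Σd² = 20
ρ = 1 − 6Σd² / [n(n²−1)] = 1 − 6×20 / (7×48) = 1 − 120/336 ≈ 0.643

0.643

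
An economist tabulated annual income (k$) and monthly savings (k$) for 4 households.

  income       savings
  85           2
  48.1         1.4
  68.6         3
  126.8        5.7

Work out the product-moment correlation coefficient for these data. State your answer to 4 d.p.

n = 4, Σx = 328.5, Σy = 12.1, Σx² = 30322.81, Σy² = 47.45, Σxy = 1165.9
nΣxy − ΣxΣy = 4663.6 − 3974.85 = 688.75
nΣx² − (Σx)² = 121291.24 − 107912.25 = 13378.99; nΣy² − (Σy)² = 189.8 − 146.41 = 43.39
r = 688.75 / √(13378.99 × 43.39) = 688.75 / 761.9149 ≈ 0.9040

0.9040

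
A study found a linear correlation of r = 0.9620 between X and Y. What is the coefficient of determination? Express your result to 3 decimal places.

0.925

r² = (0.9620)² = 0.925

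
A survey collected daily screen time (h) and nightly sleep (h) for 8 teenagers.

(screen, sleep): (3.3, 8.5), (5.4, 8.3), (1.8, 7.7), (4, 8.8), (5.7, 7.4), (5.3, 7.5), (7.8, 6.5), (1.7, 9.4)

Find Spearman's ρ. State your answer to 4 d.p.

Rank screen: 3, 6, 2, 4, 7, 5, 8, 1
Rank sleep: 6, 5, 4, 7, 2, 3, 1, 8
d = rank(screen) − rank(sleep): -3, 1, -2, -3, 5, 2, 7, -7; Σd² = 150
ρ = 1 − 6Σd² / [n(n²−1)] = 1 − 6×150 / (8×63) = 1 − 900/504 ≈ -0.7857

-0.7857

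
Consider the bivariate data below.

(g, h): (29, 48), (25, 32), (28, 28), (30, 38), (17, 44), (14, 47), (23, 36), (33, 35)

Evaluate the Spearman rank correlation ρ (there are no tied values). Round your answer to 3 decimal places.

-0.262

Rank g: 6, 4, 5, 7, 2, 1, 3, 8
Rank h: 8, 2, 1, 5, 6, 7, 4, 3
d = rank(g) − rank(h): -2, 2, 4, 2, -4, -6, -1, 5; Σd² = 106
ρ = 1 − 6Σd² / [n(n²−1)] = 1 − 6×106 / (8×63) = 1 − 636/504 ≈ -0.262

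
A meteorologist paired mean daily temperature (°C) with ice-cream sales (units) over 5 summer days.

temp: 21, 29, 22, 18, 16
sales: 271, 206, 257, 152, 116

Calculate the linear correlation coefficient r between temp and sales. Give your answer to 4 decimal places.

0.5058

n = 5, Σx = 106, Σy = 1002, Σx² = 2346, Σy² = 218486, Σxy = 21911
nΣxy − ΣxΣy = 109555 − 106212 = 3343
nΣx² − (Σx)² = 11730 − 11236 = 494; nΣy² − (Σy)² = 1092430 − 1004004 = 88426
r = 3343 / √(494 × 88426) = 3343 / 6609.2696 ≈ 0.5058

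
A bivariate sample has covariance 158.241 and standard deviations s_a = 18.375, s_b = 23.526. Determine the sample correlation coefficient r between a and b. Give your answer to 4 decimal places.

0.3661

r = Cov(a,b) / (s_a · s_b) = 158.241 / (18.375 × 23.526)
  = 158.241 / 432.2903 ≈ 0.3661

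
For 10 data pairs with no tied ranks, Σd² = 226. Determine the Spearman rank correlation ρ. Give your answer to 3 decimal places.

ρ = 1 − 6Σd² / [n(n²−1)] = 1 − 6×226 / (10×99)
  = 1 − 1356/990 = 1 − 1.3697 ≈ -0.370

-0.370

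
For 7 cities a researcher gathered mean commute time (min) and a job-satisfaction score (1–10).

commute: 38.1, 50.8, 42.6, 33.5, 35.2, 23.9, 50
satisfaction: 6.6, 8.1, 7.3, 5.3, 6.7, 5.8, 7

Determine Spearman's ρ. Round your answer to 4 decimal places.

0.8929

Rank commute: 4, 7, 5, 2, 3, 1, 6
Rank satisfaction: 3, 7, 6, 1, 4, 2, 5
d = rank(commute) − rank(satisfaction): 1, 0, -1, 1, -1, -1, 1; Σd² = 6
ρ = 1 − 6Σd² / [n(n²−1)] = 1 − 6×6 / (7×48) = 1 − 36/336 ≈ 0.8929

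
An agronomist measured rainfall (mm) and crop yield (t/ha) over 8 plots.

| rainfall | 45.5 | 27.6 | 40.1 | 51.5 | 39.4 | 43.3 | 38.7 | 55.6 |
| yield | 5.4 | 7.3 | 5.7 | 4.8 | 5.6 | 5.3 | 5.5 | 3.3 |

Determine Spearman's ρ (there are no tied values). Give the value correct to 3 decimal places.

-0.881

Rank rainfall: 6, 1, 4, 7, 3, 5, 2, 8
Rank yield: 4, 8, 7, 2, 6, 3, 5, 1
d = rank(rainfall) − rank(yield): 2, -7, -3, 5, -3, 2, -3, 7; Σd² = 158
ρ = 1 − 6Σd² / [n(n²−1)] = 1 − 6×158 / (8×63) = 1 − 948/504 ≈ -0.881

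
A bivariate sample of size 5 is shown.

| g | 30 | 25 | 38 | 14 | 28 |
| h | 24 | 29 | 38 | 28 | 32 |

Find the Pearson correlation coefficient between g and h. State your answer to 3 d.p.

n = 5, Σg = 135, Σh = 151, Σg² = 3949, Σh² = 4669, Σgh = 4177
nΣgh − ΣgΣh = 20885 − 20385 = 500
nΣg² − (Σg)² = 19745 − 18225 = 1520; nΣh² − (Σh)² = 23345 − 22801 = 544
r = 500 / √(1520 × 544) = 500 / 909.3294 ≈ 0.550

0.550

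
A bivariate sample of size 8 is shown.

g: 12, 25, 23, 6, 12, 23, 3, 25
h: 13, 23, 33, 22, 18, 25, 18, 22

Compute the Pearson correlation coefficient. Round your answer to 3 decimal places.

n = 8, Σg = 129, Σh = 174, Σg² = 2641, Σh² = 4028, Σgh = 3017
nΣgh − ΣgΣh = 24136 − 22446 = 1690
nΣg² − (Σg)² = 21128 − 16641 = 4487; nΣh² − (Σh)² = 32224 − 30276 = 1948
r = 1690 / √(4487 × 1948) = 1690 / 2956.4634 ≈ 0.572

0.572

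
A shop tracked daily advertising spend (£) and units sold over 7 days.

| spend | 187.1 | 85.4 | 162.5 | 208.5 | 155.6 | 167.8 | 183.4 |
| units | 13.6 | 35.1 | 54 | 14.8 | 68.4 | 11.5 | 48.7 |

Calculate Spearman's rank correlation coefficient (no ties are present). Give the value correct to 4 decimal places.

Rank spend: 6, 1, 3, 7, 2, 4, 5
Rank units: 2, 4, 6, 3, 7, 1, 5
d = rank(spend) − rank(units): 4, -3, -3, 4, -5, 3, 0; Σd² = 84
ρ = 1 − 6Σd² / [n(n²−1)] = 1 − 6×84 / (7×48) = 1 − 504/336 ≈ -0.5000

-0.5000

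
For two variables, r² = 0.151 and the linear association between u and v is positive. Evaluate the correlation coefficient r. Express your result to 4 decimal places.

|r| = √0.151 = 0.3886
The association is positive, so r = 0.3886.

0.3886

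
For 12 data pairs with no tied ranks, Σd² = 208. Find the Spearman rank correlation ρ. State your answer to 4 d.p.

0.2727

ρ = 1 − 6Σd² / [n(n²−1)] = 1 − 6×208 / (12×143)
  = 1 − 1248/1716 = 1 − 0.72727 ≈ 0.2727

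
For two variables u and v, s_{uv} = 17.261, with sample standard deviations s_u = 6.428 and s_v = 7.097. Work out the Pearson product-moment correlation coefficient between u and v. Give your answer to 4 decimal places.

0.3784

r = Cov(u,v) / (s_u · s_v) = 17.261 / (6.428 × 7.097)
  = 17.261 / 45.6195 ≈ 0.3784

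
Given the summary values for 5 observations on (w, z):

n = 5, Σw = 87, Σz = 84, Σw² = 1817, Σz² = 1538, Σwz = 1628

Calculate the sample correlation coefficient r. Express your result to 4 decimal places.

0.8487

r = (nΣwz − ΣwΣz) / √[(nΣw² − (Σw)²)(nΣz² − (Σz)²)]
Numerator: 5×1628 − 87×84 = 832
Denominator: √[(9085 − 7569)(7690 − 7056)] = √[1516 × 634] = 980.3795
r = 832 / 980.3795 ≈ 0.8487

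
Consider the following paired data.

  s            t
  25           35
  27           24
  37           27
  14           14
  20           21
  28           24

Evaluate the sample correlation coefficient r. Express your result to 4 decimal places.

0.5980

n = 6, Σs = 151, Σt = 145, Σs² = 4103, Σt² = 3743, Σst = 3810
nΣst − ΣsΣt = 22860 − 21895 = 965
nΣs² − (Σs)² = 24618 − 22801 = 1817; nΣt² − (Σt)² = 22458 − 21025 = 1433
r = 965 / √(1817 × 1433) = 965 / 1613.6174 ≈ 0.5980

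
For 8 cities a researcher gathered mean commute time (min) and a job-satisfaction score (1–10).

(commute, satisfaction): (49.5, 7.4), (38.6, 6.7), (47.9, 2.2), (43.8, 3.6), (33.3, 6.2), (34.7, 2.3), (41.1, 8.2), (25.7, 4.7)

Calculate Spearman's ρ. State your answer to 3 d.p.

Rank commute: 8, 4, 7, 6, 2, 3, 5, 1
Rank satisfaction: 7, 6, 1, 3, 5, 2, 8, 4
d = rank(commute) − rank(satisfaction): 1, -2, 6, 3, -3, 1, -3, -3; Σd² = 78
ρ = 1 − 6Σd² / [n(n²−1)] = 1 − 6×78 / (8×63) = 1 − 468/504 ≈ 0.071

0.071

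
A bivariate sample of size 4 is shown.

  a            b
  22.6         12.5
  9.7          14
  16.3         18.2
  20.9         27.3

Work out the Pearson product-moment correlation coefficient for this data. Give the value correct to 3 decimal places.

0.300

n = 4, Σa = 69.5, Σb = 72, Σa² = 1307.35, Σb² = 1428.78, Σab = 1285.53
nΣab − ΣaΣb = 5142.12 − 5004 = 138.12
nΣa² − (Σa)² = 5229.4 − 4830.25 = 399.15; nΣb² − (Σb)² = 5715.12 − 5184 = 531.12
r = 138.12 / √(399.15 × 531.12) = 138.12 / 460.4308 ≈ 0.300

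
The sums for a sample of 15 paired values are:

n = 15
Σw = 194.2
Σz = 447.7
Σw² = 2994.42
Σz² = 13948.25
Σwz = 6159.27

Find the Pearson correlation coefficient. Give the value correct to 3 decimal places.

0.684

r = (nΣwz − ΣwΣz) / √[(nΣw² − (Σw)²)(nΣz² − (Σz)²)]
Numerator: 15×6159.27 − 194.2×447.7 = 5445.71
Denominator: √[(44916.3 − 37713.64)(209223.75 − 200435.29)] = √[7202.66 × 8788.46] = 7956.1479
r = 5445.71 / 7956.1479 ≈ 0.684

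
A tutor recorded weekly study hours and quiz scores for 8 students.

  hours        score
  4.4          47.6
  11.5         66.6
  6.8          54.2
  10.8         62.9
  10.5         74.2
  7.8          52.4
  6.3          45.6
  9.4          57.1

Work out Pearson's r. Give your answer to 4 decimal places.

0.8670

n = 8, Σx = 67.5, Σy = 460.6, Σx² = 613.63, Σy² = 27186.54, Σxy = 4035.06
nΣxy − ΣxΣy = 32280.48 − 31090.5 = 1189.98
nΣx² − (Σx)² = 4909.04 − 4556.25 = 352.79; nΣy² − (Σy)² = 217492.32 − 212152.36 = 5339.96
r = 1189.98 / √(352.79 × 5339.96) = 1189.98 / 1372.5467 ≈ 0.8670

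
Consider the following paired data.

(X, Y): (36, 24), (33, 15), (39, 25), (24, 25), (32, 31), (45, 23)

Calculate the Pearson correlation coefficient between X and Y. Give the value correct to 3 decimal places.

n = 6, ΣX = 209, ΣY = 143, ΣX² = 7531, ΣY² = 3541, ΣXY = 4961
nΣXY − ΣXΣY = 29766 − 29887 = -121
nΣX² − (ΣX)² = 45186 − 43681 = 1505; nΣY² − (ΣY)² = 21246 − 20449 = 797
r = -121 / √(1505 × 797) = -121 / 1095.2100 ≈ -0.110

-0.110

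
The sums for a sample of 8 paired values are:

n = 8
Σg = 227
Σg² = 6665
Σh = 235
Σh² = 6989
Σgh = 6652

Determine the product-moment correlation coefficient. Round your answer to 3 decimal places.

-0.116

r = (nΣgh − ΣgΣh) / √[(nΣg² − (Σg)²)(nΣh² − (Σh)²)]
Numerator: 8×6652 − 227×235 = -129
Denominator: √[(53320 − 51529)(55912 − 55225)] = √[1791 × 687] = 1109.2416
r = -129 / 1109.2416 ≈ -0.116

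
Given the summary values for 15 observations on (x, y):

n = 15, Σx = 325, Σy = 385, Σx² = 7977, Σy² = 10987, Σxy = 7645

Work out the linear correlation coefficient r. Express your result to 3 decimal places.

-0.685

r = (nΣxy − ΣxΣy) / √[(nΣx² − (Σx)²)(nΣy² − (Σy)²)]
Numerator: 15×7645 − 325×385 = -10450
Denominator: √[(119655 − 105625)(164805 − 148225)] = √[14030 × 16580] = 15251.7999
r = -10450 / 15251.7999 ≈ -0.685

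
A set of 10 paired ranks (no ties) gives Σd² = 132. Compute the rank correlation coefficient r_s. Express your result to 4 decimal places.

ρ = 1 − 6Σd² / [n(n²−1)] = 1 − 6×132 / (10×99)
  = 1 − 792/990 = 1 − 0.80000 ≈ 0.2000

0.2000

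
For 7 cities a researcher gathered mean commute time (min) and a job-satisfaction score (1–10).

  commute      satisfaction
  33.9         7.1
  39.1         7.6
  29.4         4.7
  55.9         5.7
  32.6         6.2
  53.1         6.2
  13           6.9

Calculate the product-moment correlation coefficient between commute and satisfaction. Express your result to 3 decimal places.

n = 7, Σx = 257, Σy = 44.4, Σx² = 10718.56, Σy² = 287.24, Σxy = 1615.7
nΣxy − ΣxΣy = 11309.9 − 11410.8 = -100.9
nΣx² − (Σx)² = 75029.92 − 66049 = 8980.92; nΣy² − (Σy)² = 2010.68 − 1971.36 = 39.32
r = -100.9 / √(8980.92 × 39.32) = -100.9 / 594.2472 ≈ -0.170

-0.170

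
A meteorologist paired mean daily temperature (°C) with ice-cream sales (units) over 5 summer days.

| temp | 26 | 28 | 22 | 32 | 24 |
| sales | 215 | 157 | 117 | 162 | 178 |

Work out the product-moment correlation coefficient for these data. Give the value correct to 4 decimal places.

0.2387

n = 5, Σx = 132, Σy = 829, Σx² = 3544, Σy² = 142491, Σxy = 22016
nΣxy − ΣxΣy = 110080 − 109428 = 652
nΣx² − (Σx)² = 17720 − 17424 = 296; nΣy² − (Σy)² = 712455 − 687241 = 25214
r = 652 / √(296 × 25214) = 652 / 2731.9122 ≈ 0.2387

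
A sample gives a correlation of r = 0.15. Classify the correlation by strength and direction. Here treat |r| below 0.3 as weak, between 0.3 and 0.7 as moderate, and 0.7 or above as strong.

weak positive

r = 0.15 > 0 so the relationship is positive.
|r| = 0.15, which falls in the weak range.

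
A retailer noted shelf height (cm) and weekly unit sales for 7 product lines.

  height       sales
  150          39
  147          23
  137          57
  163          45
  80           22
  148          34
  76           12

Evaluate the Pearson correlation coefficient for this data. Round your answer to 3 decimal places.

0.677

n = 7, Σx = 901, Σy = 232, Σx² = 123527, Σy² = 9108, Σxy = 32079
nΣxy − ΣxΣy = 224553 − 209032 = 15521
nΣx² − (Σx)² = 864689 − 811801 = 52888; nΣy² − (Σy)² = 63756 − 53824 = 9932
r = 15521 / √(52888 × 9932) = 15521 / 22919.0666 ≈ 0.677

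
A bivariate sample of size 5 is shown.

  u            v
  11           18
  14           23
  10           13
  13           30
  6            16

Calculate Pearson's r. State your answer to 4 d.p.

0.6738

n = 5, Σu = 54, Σv = 100, Σu² = 622, Σv² = 2178, Σuv = 1136
nΣuv − ΣuΣv = 5680 − 5400 = 280
nΣu² − (Σu)² = 3110 − 2916 = 194; nΣv² − (Σv)² = 10890 − 10000 = 890
r = 280 / √(194 × 890) = 280 / 415.5238 ≈ 0.6738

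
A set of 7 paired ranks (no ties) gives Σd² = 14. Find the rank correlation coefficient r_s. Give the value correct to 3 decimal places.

0.750

ρ = 1 − 6Σd² / [n(n²−1)] = 1 − 6×14 / (7×48)
  = 1 − 84/336 = 1 − 0.2500 ≈ 0.750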